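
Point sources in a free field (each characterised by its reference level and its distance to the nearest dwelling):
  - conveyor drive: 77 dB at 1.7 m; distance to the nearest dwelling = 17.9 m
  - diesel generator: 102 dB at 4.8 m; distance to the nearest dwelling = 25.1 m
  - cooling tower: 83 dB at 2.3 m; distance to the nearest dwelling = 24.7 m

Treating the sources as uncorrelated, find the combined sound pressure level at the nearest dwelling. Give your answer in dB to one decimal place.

87.6 dB

Apply inverse-square spreading to bring every level to the receiver, then sum 10^(L/10).
conveyor drive: 77 − 20·log₁₀(17.9/1.7) = 77 − 20.45 = 56.55 dB.
diesel generator: 102 − 20·log₁₀(25.1/4.8) = 102 − 14.37 = 87.63 dB.
cooling tower: 83 − 20·log₁₀(24.7/2.3) = 83 − 20.62 = 62.38 dB.
Σ 10^(L/10) = 5.818e+08 → L_total = 10·log₁₀(5.818e+08) = 87.65 dB.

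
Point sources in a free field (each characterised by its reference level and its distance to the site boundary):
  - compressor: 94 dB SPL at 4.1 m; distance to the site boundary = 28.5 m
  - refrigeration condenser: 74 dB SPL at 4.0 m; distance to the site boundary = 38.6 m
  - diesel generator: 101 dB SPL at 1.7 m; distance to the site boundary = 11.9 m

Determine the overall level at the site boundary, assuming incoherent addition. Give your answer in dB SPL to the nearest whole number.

85 dB SPL

Apply inverse-square spreading to bring every level to the receiver, then sum 10^(L/10).
compressor: 94 − 20·log₁₀(28.5/4.1) = 94 − 16.84 = 77.16 dB SPL.
refrigeration condenser: 74 − 20·log₁₀(38.6/4.0) = 74 − 19.69 = 54.31 dB SPL.
diesel generator: 101 − 20·log₁₀(11.9/1.7) = 101 − 16.90 = 84.10 dB SPL.
Σ 10^(L/10) = 3.092e+08 → L_total = 10·log₁₀(3.092e+08) = 84.90 dB SPL.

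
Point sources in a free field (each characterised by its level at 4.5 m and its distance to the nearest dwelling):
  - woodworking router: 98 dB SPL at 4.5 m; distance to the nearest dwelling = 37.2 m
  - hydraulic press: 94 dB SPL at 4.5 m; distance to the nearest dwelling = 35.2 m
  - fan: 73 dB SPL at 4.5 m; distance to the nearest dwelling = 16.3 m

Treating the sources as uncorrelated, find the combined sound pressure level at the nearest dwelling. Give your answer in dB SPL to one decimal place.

81.3 dB SPL

Propagate each source to the receiver with L = L_ref − 20·log₁₀(r/r_ref), then add intensities.
woodworking router: 98 − 20·log₁₀(37.2/4.5) = 98 − 18.35 = 79.65 dB SPL.
hydraulic press: 94 − 20·log₁₀(35.2/4.5) = 94 − 17.87 = 76.13 dB SPL.
fan: 73 − 20·log₁₀(16.3/4.5) = 73 − 11.18 = 61.82 dB SPL.
Σ 10^(L/10) = 1.349e+08 → L_total = 10·log₁₀(1.349e+08) = 81.30 dB SPL.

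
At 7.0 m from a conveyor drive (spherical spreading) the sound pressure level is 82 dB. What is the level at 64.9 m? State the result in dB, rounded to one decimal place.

62.7 dB

Spherical spreading from a point source gives a 20·log₁₀(r₂/r₁) drop.
L₂ = 82 − 20·log₁₀(64.9/7.0) = 82 − 19.343 = 62.66 dB.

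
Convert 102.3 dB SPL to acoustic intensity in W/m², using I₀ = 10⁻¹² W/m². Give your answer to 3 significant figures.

I/I₀ = 10^(102.3/10) = 1.698e+10, so I = 1.698e+10 × 10⁻¹² W/m².

0.0170 W/m²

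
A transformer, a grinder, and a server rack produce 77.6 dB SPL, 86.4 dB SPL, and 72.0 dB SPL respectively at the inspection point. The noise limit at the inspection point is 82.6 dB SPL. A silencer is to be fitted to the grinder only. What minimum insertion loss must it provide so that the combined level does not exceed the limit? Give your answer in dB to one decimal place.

The untreated sources together contribute 10^(77.6/10) + 10^(72.0/10) = 7.339e+07, i.e. 78.66 dB SPL.
The limit corresponds to 10^(82.6/10) = 1.820e+08; subtracting the fixed part leaves 1.086e+08 for the grinder, i.e. 80.36 dB SPL.
Required insertion loss = 86.4 − 80.36 = 6.04 dB.

6.0 dB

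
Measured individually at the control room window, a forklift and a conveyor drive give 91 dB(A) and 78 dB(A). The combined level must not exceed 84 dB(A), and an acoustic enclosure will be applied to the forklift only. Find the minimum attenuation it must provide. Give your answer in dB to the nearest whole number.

The untreated sources together contribute 10^(78/10) = 6.310e+07, i.e. 78.00 dB(A).
To meet 84 dB(A) overall, the treated forklift may contribute at most 10^(84/10) − 6.310e+07 = 1.881e+08, i.e. 82.74 dB(A).
So the forklift must be reduced from 91 to 82.74 dB(A): IL = 8.26 dB.

8 dB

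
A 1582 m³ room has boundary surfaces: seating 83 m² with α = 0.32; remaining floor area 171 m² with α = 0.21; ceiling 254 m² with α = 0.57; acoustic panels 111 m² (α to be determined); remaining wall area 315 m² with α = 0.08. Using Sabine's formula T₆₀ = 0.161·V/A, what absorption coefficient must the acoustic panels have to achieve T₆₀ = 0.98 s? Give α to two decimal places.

Required total absorption A = 0.161·1582/0.98 = 259.90 m².
Absorption from the other surfaces = 83·0.32 + 171·0.21 + 254·0.57 + 315·0.08 = 232.45 m², so the acoustic panels must supply 27.45 m² over 111 m².
α = 27.45/111 = 0.247.

0.25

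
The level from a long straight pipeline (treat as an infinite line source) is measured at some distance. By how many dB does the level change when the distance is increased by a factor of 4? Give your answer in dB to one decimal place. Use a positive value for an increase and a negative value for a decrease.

With cylindrical spreading the level changes by −10·log₁₀(r₂/r₁).
ΔL = −10·log₁₀(4) = -6.02 dB.

-6.0 dB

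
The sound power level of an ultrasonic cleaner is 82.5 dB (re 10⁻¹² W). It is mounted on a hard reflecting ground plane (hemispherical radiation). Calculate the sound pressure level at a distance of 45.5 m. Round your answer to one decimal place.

Free-field hemispherical radiation: L_p = L_w − 10·log₁₀(2π·r²), r = 45.5 m.
2π·r² = 1.301e+04 m², 10·log₁₀ of that is 41.142 dB.
L_p = 82.5 − 41.142 = 41.36 dB.

41.4 dB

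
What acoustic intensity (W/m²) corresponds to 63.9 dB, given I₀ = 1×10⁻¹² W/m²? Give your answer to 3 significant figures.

2.45e-06 W/m²

L = 10·log₁₀(I/I₀) ⇒ I = I₀·10^(L/10) = 10⁻¹² × 10^6.39.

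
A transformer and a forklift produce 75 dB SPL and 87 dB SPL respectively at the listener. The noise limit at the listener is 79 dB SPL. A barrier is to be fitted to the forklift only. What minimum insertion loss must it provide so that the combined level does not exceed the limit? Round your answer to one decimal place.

10.2 dB

The untreated sources together contribute 10^(75/10) = 3.162e+07, i.e. 75.00 dB SPL.
To meet 79 dB SPL overall, the treated forklift may contribute at most 10^(79/10) − 3.162e+07 = 4.781e+07, i.e. 76.80 dB SPL.
So the forklift must be reduced from 87 to 76.80 dB SPL: IL = 10.20 dB.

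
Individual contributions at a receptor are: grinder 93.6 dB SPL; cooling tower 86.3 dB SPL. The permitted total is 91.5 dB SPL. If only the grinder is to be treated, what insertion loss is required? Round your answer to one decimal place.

3.7 dB

Fixed contribution from the other source: Σ 10^(L/10) = 10^(86.3/10) = 4.266e+08 (86.30 dB SPL).
The limit corresponds to 10^(91.5/10) = 1.413e+09; subtracting the fixed part leaves 9.860e+08 for the grinder, i.e. 89.94 dB SPL.
Required insertion loss = 93.6 − 89.94 = 3.66 dB.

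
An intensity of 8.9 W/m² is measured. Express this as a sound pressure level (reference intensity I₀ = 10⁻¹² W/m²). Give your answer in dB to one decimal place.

129.5 dB

Dividing by I₀ shifts the exponent by 12: I/I₀ = 8.9×10^12.
L = 10·(0.9494 + 12) = 129.49 dB.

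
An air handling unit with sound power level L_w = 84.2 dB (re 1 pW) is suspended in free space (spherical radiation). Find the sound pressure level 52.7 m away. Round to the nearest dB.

39 dB

L_p = L_w − 10·log₁₀(4π·r²) with r = 52.7 m.
4π·r² = 3.49e+04 m², 10·log₁₀ of that is 45.428 dB.
L_p = 84.2 − 45.428 = 38.77 dB.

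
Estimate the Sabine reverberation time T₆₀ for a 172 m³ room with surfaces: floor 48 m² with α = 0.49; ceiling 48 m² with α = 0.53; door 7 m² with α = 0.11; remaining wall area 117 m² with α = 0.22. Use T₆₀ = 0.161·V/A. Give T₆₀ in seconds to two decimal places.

0.37 s

Total absorption A = 48·0.49 + 48·0.53 + 7·0.11 + 117·0.22 = 75.47 m² sabins.
T₆₀ = 0.161 × 172 / 75.47 = 0.367 s.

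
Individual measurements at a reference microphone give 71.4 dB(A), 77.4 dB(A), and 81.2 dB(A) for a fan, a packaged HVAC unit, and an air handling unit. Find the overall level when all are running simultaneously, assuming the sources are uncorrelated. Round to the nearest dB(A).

For uncorrelated sources the intensities add, so convert each level to linear form, sum, and take 10·log₁₀ of the total.
Σ 10^(L/10) = 10^(71.4/10) + 10^(77.4/10) + 10^(81.2/10) = 2.006e+08.
L_total = 10·log₁₀(2.006e+08) = 83.02 dB(A).

83 dB(A)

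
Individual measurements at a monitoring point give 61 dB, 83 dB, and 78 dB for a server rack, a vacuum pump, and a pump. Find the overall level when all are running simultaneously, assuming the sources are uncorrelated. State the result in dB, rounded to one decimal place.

84.2 dB

For uncorrelated sources the intensities add, so convert each level to linear form, sum, and take 10·log₁₀ of the total.
Σ 10^(L/10) = 10^(61/10) + 10^(83/10) + 10^(78/10) = 2.639e+08.
L_total = 10·log₁₀(2.639e+08) = 84.21 dB.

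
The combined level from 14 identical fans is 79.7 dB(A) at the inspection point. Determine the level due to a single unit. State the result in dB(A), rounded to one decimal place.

68.2 dB(A)

Dividing the total intensity by 14 lowers the level by 10·log₁₀ 14 = 11.461 dB: L₁ = 79.7 − 11.461.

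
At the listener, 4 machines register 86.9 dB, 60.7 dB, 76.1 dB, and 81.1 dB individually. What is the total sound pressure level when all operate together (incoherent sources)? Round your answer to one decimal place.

For uncorrelated sources the intensities add, so convert each level to linear form, sum, and take 10·log₁₀ of the total.
Σ 10^(L/10) = 10^(86.9/10) + 10^(60.7/10) + 10^(76.1/10) + 10^(81.1/10) = 6.605e+08.
L_total = 10·log₁₀(6.605e+08) = 88.20 dB.

88.2 dB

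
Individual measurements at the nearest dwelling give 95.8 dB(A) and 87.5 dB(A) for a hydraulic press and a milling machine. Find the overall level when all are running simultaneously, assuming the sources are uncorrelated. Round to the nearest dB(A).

96 dB(A)

Incoherent sources combine by intensity addition: L_total = 10·log₁₀(Σ 10^(L_i/10)).
Σ 10^(L/10) = 10^(95.8/10) + 10^(87.5/10) = 4.364e+09.
L_total = 10·log₁₀(4.364e+09) = 96.40 dB(A).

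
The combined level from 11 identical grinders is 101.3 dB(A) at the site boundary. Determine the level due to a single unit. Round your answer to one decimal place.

Dividing the total intensity by 11 lowers the level by 10·log₁₀ 11 = 10.414 dB: L₁ = 101.3 − 10.414.

90.9 dB(A)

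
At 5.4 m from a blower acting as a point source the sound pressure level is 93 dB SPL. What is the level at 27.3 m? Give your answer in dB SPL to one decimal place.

Spherical spreading from a point source gives a 20·log₁₀(r₂/r₁) drop.
L₂ = 93 − 20·log₁₀(27.3/5.4) = 93 − 14.075 = 78.92 dB SPL.

78.9 dB SPL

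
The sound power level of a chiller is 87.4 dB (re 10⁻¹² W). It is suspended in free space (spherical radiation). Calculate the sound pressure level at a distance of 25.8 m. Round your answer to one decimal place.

48.2 dB

L_p = L_w − 10·log₁₀(4π·r²) with r = 25.8 m.
4π·r² = 8365 m², 10·log₁₀ of that is 39.224 dB.
L_p = 87.4 − 39.224 = 48.18 dB.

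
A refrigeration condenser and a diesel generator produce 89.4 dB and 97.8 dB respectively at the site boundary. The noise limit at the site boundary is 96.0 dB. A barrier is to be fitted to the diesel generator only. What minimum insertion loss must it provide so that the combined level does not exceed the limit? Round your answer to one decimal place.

2.9 dB

Everything except the diesel generator sums to 10^(89.4/10) = 8.710e+08 in linear terms, 89.40 dB.
The limit corresponds to 10^(96.0/10) = 3.981e+09; subtracting the fixed part leaves 3.110e+09 for the diesel generator, i.e. 94.93 dB.
So the diesel generator must be reduced from 97.8 to 94.93 dB: IL = 2.87 dB.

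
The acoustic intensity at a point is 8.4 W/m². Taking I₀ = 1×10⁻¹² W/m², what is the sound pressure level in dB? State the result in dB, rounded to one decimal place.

Dividing by I₀ shifts the exponent by 12: I/I₀ = 8.4×10^12.
L = 10·(0.9243 + 12) = 129.24 dB.

129.2 dB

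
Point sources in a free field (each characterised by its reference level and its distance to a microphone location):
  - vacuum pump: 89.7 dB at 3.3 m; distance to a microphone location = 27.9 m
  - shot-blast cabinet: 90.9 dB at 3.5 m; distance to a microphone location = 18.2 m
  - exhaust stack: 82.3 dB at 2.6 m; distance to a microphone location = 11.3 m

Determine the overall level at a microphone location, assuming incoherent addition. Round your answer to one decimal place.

Apply inverse-square spreading to bring every level to the receiver, then sum 10^(L/10).
vacuum pump: 89.7 − 20·log₁₀(27.9/3.3) = 89.7 − 18.54 = 71.16 dB.
shot-blast cabinet: 90.9 − 20·log₁₀(18.2/3.5) = 90.9 − 14.32 = 76.58 dB.
exhaust stack: 82.3 − 20·log₁₀(11.3/2.6) = 82.3 − 12.76 = 69.54 dB.
Σ 10^(L/10) = 6.755e+07 → L_total = 10·log₁₀(6.755e+07) = 78.30 dB.

78.3 dB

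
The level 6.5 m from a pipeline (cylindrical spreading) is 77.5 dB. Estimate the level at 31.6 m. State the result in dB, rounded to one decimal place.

Cylindrical spreading from a line source gives a 10·log₁₀(r₂/r₁) drop.
L₂ = 77.5 − 10·log₁₀(31.6/6.5) = 77.5 − 6.868 = 70.63 dB.

70.6 dB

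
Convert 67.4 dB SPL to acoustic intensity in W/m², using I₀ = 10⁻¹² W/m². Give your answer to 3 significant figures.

I/I₀ = 10^(67.4/10) = 5.495e+06, so I = 5.495e+06 × 10⁻¹² W/m².

5.50e-06 W/m²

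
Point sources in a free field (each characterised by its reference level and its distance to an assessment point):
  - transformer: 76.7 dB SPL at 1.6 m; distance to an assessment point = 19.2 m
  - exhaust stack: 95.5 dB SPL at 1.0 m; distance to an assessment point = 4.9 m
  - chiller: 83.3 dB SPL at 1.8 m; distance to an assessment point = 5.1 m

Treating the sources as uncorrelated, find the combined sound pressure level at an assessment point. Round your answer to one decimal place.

82.4 dB SPL

Propagate each source to the receiver with L = L_ref − 20·log₁₀(r/r_ref), then add intensities.
transformer: 76.7 − 20·log₁₀(19.2/1.6) = 76.7 − 21.58 = 55.12 dB SPL.
exhaust stack: 95.5 − 20·log₁₀(4.9/1.0) = 95.5 − 13.80 = 81.70 dB SPL.
chiller: 83.3 − 20·log₁₀(5.1/1.8) = 83.3 − 9.05 = 74.25 dB SPL.
Σ 10^(L/10) = 1.747e+08 → L_total = 10·log₁₀(1.747e+08) = 82.42 dB SPL.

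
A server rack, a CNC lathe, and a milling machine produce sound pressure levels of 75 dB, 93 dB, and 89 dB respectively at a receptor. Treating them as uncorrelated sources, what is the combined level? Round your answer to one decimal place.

94.5 dB

For uncorrelated sources the intensities add, so convert each level to linear form, sum, and take 10·log₁₀ of the total.
Σ 10^(L/10) = 10^(75/10) + 10^(93/10) + 10^(89/10) = 2.821e+09.
L_total = 10·log₁₀(2.821e+09) = 94.50 dB.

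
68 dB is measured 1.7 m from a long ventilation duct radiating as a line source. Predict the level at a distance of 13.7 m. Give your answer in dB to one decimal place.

58.9 dB

For a line source, L₂ = L₁ − 10·log₁₀(r₂/r₁).
L₂ = 68 − 10·log₁₀(13.7/1.7) = 68 − 9.063 = 58.94 dB.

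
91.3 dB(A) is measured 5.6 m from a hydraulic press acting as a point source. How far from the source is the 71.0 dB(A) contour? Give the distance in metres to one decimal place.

Point-source spreading drops the level by 20·log₁₀(r₂/r₁); inverting, r₂/r₁ = 10^(ΔL/20).
r₂ = 5.6·10^((91.3−71.0)/20) = 5.6·10^(20.3/20) = 57.97 m.

58.0 m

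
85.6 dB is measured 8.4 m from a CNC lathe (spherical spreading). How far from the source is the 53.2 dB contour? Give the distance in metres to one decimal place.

350.2 m

For a point source L₁ − L₂ = 20·log₁₀(r₂/r₁), so r₂ = r₁·10^((L₁−L₂)/20).
r₂ = 8.4·10^((85.6−53.2)/20) = 8.4·10^(32.4/20) = 350.17 m.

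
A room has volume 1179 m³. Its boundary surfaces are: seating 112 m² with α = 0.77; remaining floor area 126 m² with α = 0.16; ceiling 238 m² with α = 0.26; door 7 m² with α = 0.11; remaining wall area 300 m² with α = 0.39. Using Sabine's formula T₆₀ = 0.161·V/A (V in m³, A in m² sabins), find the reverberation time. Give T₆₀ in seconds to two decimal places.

Summing Sᵢαᵢ: 112·0.77 + 126·0.16 + 238·0.26 + 7·0.11 + 300·0.39 = 286.05 m².
T₆₀ = 0.161 × 1179 / 286.05 = 0.664 s.

0.66 s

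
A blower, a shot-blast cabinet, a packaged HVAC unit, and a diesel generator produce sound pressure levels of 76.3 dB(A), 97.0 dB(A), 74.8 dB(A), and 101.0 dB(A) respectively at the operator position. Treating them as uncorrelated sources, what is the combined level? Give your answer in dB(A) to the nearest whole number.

102 dB(A)

Incoherent sources combine by intensity addition: L_total = 10·log₁₀(Σ 10^(L_i/10)).
Σ 10^(L/10) = 10^(76.3/10) + 10^(97.0/10) + 10^(74.8/10) + 10^(101.0/10) = 1.767e+10.
L_total = 10·log₁₀(1.767e+10) = 102.47 dB(A).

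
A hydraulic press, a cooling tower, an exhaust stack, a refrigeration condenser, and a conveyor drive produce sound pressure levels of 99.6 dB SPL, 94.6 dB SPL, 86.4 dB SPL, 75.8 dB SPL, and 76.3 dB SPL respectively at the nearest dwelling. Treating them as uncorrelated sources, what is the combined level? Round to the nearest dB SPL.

101 dB SPL

Incoherent sources combine by intensity addition: L_total = 10·log₁₀(Σ 10^(L_i/10)).
Σ 10^(L/10) = 10^(99.6/10) + 10^(94.6/10) + 10^(86.4/10) + 10^(75.8/10) + 10^(76.3/10) = 1.252e+10.
L_total = 10·log₁₀(1.252e+10) = 100.98 dB SPL.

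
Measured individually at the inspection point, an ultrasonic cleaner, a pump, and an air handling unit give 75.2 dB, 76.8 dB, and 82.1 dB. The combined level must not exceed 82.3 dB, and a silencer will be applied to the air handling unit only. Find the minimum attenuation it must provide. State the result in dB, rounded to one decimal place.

2.6 dB

The untreated sources together contribute 10^(75.2/10) + 10^(76.8/10) = 8.098e+07, i.e. 79.08 dB.
To meet 82.3 dB overall, the treated air handling unit may contribute at most 10^(82.3/10) − 8.098e+07 = 8.885e+07, i.e. 79.49 dB.
So the air handling unit must be reduced from 82.1 to 79.49 dB: IL = 2.61 dB.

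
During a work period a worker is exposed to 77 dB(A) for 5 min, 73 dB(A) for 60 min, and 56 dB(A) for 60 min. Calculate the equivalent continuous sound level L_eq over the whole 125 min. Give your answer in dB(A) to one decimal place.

70.7 dB(A)

Weight each interval's intensity by its duration and average over T = 125 min:
Σ tᵢ·10^(Lᵢ/10) = 5·10^(77/10) + 60·10^(73/10) + 60·10^(56/10) = 1.472e+09.
L_eq = 10·log₁₀(1.472e+09/125) = 70.71 dB(A).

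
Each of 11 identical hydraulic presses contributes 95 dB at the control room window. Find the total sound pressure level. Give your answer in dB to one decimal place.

N identical incoherent sources raise the level by 10·log₁₀ N.
L_total = 95 + 10·log₁₀(11) = 95 + 10.414 = 105.41 dB.

105.4 dB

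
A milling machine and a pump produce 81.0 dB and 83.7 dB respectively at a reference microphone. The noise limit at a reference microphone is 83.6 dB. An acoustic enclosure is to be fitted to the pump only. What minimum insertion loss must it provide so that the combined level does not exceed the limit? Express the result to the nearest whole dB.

4 dB

Fixed contribution from the other source: Σ 10^(L/10) = 10^(81.0/10) = 1.259e+08 (81.00 dB).
To meet 83.6 dB overall, the treated pump may contribute at most 10^(83.6/10) − 1.259e+08 = 1.032e+08, i.e. 80.14 dB.
So the pump must be reduced from 83.7 to 80.14 dB: IL = 3.56 dB.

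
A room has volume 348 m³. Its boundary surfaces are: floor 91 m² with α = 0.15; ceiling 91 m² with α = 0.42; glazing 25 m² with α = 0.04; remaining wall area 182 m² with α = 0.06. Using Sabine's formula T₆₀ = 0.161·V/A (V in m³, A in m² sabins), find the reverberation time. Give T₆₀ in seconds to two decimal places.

Summing Sᵢαᵢ: 91·0.15 + 91·0.42 + 25·0.04 + 182·0.06 = 63.79 m².
T₆₀ = 0.161 × 348 / 63.79 = 0.878 s.

0.88 s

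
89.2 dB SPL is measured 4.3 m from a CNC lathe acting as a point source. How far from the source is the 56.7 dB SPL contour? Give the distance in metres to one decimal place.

181.3 m

Point-source spreading drops the level by 20·log₁₀(r₂/r₁); inverting, r₂/r₁ = 10^(ΔL/20).
r₂ = 4.3·10^((89.2−56.7)/20) = 4.3·10^(32.5/20) = 181.33 m.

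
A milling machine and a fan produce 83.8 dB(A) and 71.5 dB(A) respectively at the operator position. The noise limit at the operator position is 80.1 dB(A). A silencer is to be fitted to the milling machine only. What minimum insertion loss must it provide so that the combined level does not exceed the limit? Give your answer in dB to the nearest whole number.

4 dB

Fixed contribution from the other source: Σ 10^(L/10) = 10^(71.5/10) = 1.413e+07 (71.50 dB(A)).
To meet 80.1 dB(A) overall, the treated milling machine may contribute at most 10^(80.1/10) − 1.413e+07 = 8.820e+07, i.e. 79.45 dB(A).
So the milling machine must be reduced from 83.8 to 79.45 dB(A): IL = 4.35 dB.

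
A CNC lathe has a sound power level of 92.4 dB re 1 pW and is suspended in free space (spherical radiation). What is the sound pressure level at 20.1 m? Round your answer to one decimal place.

55.3 dB

Free-field spherical radiation: L_p = L_w − 10·log₁₀(4π·r²), r = 20.1 m.
4π·r² = 5077 m², 10·log₁₀ of that is 37.056 dB.
L_p = 92.4 − 37.056 = 55.34 dB.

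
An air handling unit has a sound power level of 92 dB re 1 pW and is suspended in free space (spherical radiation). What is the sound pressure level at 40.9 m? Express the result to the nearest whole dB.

The power spreads over a sphere of area 4π·r², so L_p = L_w − 10·log₁₀(4π·r²).
4π·r² = 2.102e+04 m², 10·log₁₀ of that is 43.227 dB.
L_p = 92 − 43.227 = 48.77 dB.

49 dB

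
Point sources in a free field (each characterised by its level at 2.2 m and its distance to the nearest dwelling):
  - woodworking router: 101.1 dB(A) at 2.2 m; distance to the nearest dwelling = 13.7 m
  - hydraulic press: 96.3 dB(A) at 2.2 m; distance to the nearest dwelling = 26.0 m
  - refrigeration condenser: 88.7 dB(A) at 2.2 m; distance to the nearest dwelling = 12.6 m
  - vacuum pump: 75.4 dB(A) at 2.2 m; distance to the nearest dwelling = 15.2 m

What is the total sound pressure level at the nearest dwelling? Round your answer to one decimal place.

Apply inverse-square spreading to bring every level to the receiver, then sum 10^(L/10).
woodworking router: 101.1 − 20·log₁₀(13.7/2.2) = 101.1 − 15.89 = 85.21 dB(A).
hydraulic press: 96.3 − 20·log₁₀(26.0/2.2) = 96.3 − 21.45 = 74.85 dB(A).
refrigeration condenser: 88.7 − 20·log₁₀(12.6/2.2) = 88.7 − 15.16 = 73.54 dB(A).
vacuum pump: 75.4 − 20·log₁₀(15.2/2.2) = 75.4 − 16.79 = 58.61 dB(A).
Σ 10^(L/10) = 3.861e+08 → L_total = 10·log₁₀(3.861e+08) = 85.87 dB(A).

85.9 dB(A)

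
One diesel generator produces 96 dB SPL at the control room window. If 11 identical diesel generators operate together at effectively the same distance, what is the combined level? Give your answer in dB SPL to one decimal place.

106.4 dB SPL

L_total = L₁ + 10·log₁₀ N for N identical incoherent sources.
L_total = 96 + 10·log₁₀(11) = 96 + 10.414 = 106.41 dB SPL.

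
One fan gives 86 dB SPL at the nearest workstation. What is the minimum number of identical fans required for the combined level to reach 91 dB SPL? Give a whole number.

4

N identical sources give L₁ + 10·log₁₀ N, so require 10·log₁₀ N ≥ 91 − 86 = 5.0 dB.
N ≥ 10^(5.0/10) = 3.162, so N = 4.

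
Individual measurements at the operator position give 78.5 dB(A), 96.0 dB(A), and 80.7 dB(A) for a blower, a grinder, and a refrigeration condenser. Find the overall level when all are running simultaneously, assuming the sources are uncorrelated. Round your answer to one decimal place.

96.2 dB(A)

Incoherent sources combine by intensity addition: L_total = 10·log₁₀(Σ 10^(L_i/10)).
Σ 10^(L/10) = 10^(78.5/10) + 10^(96.0/10) + 10^(80.7/10) = 4.169e+09.
L_total = 10·log₁₀(4.169e+09) = 96.20 dB(A).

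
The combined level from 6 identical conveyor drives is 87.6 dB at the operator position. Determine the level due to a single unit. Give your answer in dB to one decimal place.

For N identical incoherent sources L_total = L₁ + 10·log₁₀ N, so L₁ = 87.6 − 10·log₁₀(6) = 87.6 − 7.782.

79.8 dB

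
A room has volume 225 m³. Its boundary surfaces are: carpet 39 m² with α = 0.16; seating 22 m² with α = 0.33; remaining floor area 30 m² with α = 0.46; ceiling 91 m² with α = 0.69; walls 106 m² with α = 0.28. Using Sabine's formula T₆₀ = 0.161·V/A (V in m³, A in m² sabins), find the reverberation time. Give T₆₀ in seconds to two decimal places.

A = Σ Sᵢαᵢ = 39·0.16 + 22·0.33 + 30·0.46 + 91·0.69 + 106·0.28 = 119.77 m².
T₆₀ = 0.161 × 225 / 119.77 = 0.302 s.

0.30 s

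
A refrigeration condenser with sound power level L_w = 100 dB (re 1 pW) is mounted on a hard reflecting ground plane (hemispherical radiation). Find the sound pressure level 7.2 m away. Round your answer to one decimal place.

74.9 dB

L_p = L_w − 10·log₁₀(2π·r²) with r = 7.2 m.
2π·r² = 325.7 m², 10·log₁₀ of that is 25.128 dB.
L_p = 100 − 25.128 = 74.87 dB.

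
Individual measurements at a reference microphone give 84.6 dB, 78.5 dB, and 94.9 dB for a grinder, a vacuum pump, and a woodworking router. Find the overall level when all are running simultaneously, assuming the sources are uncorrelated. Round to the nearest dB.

Incoherent sources combine by intensity addition: L_total = 10·log₁₀(Σ 10^(L_i/10)).
Σ 10^(L/10) = 10^(84.6/10) + 10^(78.5/10) + 10^(94.9/10) = 3.449e+09.
L_total = 10·log₁₀(3.449e+09) = 95.38 dB.

95 dB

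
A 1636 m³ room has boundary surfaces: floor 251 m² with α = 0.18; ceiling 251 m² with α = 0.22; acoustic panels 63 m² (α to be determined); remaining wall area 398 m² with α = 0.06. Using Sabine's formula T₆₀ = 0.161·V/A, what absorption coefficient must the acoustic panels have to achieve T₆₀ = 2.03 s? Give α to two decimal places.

0.09

A = 0.161·V/T₆₀ = 0.161·1636/2.03 = 129.75 m² sabins.
Absorption from the other surfaces = 251·0.18 + 251·0.22 + 398·0.06 = 124.28 m², so the acoustic panels must supply 5.47 m² over 63 m².
α = 5.47/63 = 0.087.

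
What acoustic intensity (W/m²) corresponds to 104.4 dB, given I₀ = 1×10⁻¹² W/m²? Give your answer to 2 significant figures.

0.028 W/m²

I/I₀ = 10^(104.4/10) = 2.754e+10, so I = 2.754e+10 × 10⁻¹² W/m².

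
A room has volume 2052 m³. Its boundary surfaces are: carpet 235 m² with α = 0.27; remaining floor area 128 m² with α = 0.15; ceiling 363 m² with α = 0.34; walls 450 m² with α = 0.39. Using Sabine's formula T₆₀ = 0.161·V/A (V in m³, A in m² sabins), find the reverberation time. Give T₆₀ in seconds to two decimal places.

Total absorption A = 235·0.27 + 128·0.15 + 363·0.34 + 450·0.39 = 381.57 m² sabins.
T₆₀ = 0.161·V/A = 0.161·2052/381.57 = 0.866 s.

0.87 s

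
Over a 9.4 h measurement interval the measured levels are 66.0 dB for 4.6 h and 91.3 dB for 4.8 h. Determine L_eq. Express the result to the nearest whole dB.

88 dB

L_eq = 10·log₁₀[(1/T)·Σ tᵢ·10^(Lᵢ/10)] with T = 9.4 h.
Σ tᵢ·10^(Lᵢ/10) = 4.6·10^(66.0/10) + 4.8·10^(91.3/10) = 6.493e+09.
L_eq = 10·log₁₀(6.493e+09/9.4) = 88.39 dB.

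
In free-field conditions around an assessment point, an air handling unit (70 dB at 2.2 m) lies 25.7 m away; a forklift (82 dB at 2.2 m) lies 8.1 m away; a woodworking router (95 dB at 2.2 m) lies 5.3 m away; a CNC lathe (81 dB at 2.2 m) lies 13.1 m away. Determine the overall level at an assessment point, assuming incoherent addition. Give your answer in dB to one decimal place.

Apply inverse-square spreading to bring every level to the receiver, then sum 10^(L/10).
air handling unit: 70 − 20·log₁₀(25.7/2.2) = 70 − 21.35 = 48.65 dB.
forklift: 82 − 20·log₁₀(8.1/2.2) = 82 − 11.32 = 70.68 dB.
woodworking router: 95 − 20·log₁₀(5.3/2.2) = 95 − 7.64 = 87.36 dB.
CNC lathe: 81 − 20·log₁₀(13.1/2.2) = 81 − 15.50 = 65.50 dB.
Σ 10^(L/10) = 5.602e+08 → L_total = 10·log₁₀(5.602e+08) = 87.48 dB.

87.5 dB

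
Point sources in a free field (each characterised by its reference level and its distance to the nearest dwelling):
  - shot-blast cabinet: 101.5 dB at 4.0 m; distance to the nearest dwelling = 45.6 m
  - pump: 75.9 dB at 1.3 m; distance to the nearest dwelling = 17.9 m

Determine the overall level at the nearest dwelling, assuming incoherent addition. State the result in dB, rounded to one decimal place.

80.4 dB

Apply inverse-square spreading to bring every level to the receiver, then sum 10^(L/10).
shot-blast cabinet: 101.5 − 20·log₁₀(45.6/4.0) = 101.5 − 21.14 = 80.36 dB.
pump: 75.9 − 20·log₁₀(17.9/1.3) = 75.9 − 22.78 = 53.12 dB.
Σ 10^(L/10) = 1.089e+08 → L_total = 10·log₁₀(1.089e+08) = 80.37 dB.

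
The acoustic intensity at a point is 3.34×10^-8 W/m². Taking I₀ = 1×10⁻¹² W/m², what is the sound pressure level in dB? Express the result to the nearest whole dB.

45 dB

I/I₀ = 3.34×10^-8/10⁻¹² = 3.34×10^4, and L = 10·log₁₀(I/I₀).
L = 10·(0.5237 + 4) = 45.24 dB.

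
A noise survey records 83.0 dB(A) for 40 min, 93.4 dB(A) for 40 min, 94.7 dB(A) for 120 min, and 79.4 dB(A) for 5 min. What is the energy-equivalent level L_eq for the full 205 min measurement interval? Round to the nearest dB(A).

Weight each interval's intensity by its duration and average over T = 205 min:
Σ tᵢ·10^(Lᵢ/10) = 40·10^(83.0/10) + 40·10^(93.4/10) + 120·10^(94.7/10) + 5·10^(79.4/10) = 4.501e+11.
L_eq = 10·log₁₀(4.501e+11/205) = 93.42 dB(A).

93 dB(A)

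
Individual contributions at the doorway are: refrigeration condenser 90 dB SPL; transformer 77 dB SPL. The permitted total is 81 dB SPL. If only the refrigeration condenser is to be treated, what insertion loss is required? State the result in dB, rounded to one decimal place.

11.2 dB

Fixed contribution from the other source: Σ 10^(L/10) = 10^(77/10) = 5.012e+07 (77.00 dB SPL).
To meet 81 dB SPL overall, the treated refrigeration condenser may contribute at most 10^(81/10) − 5.012e+07 = 7.577e+07, i.e. 78.80 dB SPL.
Required insertion loss = 90 − 78.80 = 11.20 dB.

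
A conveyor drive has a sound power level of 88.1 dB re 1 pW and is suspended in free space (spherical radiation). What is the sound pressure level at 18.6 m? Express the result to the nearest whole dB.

52 dB

The power spreads over a sphere of area 4π·r², so L_p = L_w − 10·log₁₀(4π·r²).
4π·r² = 4347 m², 10·log₁₀ of that is 36.382 dB.
L_p = 88.1 − 36.382 = 51.72 dB.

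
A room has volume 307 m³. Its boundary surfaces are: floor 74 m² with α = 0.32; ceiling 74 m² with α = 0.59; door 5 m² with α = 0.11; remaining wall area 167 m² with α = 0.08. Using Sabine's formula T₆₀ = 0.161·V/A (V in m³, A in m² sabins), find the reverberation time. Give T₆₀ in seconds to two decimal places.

A = Σ Sᵢαᵢ = 74·0.32 + 74·0.59 + 5·0.11 + 167·0.08 = 81.25 m².
T₆₀ = 0.161·V/A = 0.161·307/81.25 = 0.608 s.

0.61 s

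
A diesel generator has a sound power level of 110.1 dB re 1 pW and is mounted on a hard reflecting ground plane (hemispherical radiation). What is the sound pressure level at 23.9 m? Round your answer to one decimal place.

74.6 dB

L_p = L_w − 10·log₁₀(2π·r²) with r = 23.9 m.
2π·r² = 3589 m², 10·log₁₀ of that is 35.550 dB.
L_p = 110.1 − 35.550 = 74.55 dB.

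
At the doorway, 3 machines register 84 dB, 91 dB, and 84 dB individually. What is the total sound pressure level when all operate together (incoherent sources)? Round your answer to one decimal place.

92.5 dB

For uncorrelated sources the intensities add, so convert each level to linear form, sum, and take 10·log₁₀ of the total.
Σ 10^(L/10) = 10^(84/10) + 10^(91/10) + 10^(84/10) = 1.761e+09.
L_total = 10·log₁₀(1.761e+09) = 92.46 dB.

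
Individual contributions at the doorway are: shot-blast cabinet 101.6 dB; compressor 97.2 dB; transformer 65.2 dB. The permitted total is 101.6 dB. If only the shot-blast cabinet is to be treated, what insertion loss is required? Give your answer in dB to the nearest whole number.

The untreated sources together contribute 10^(97.2/10) + 10^(65.2/10) = 5.251e+09, i.e. 97.20 dB.
To meet 101.6 dB overall, the treated shot-blast cabinet may contribute at most 10^(101.6/10) − 5.251e+09 = 9.203e+09, i.e. 99.64 dB.
Required insertion loss = 101.6 − 99.64 = 1.96 dB.

2 dB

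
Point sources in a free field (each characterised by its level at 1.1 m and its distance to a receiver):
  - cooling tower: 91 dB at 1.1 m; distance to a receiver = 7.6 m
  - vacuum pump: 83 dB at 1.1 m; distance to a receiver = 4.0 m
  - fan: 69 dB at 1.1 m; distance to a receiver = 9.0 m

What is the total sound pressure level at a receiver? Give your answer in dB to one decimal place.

Apply inverse-square spreading to bring every level to the receiver, then sum 10^(L/10).
cooling tower: 91 − 20·log₁₀(7.6/1.1) = 91 − 16.79 = 74.21 dB.
vacuum pump: 83 − 20·log₁₀(4.0/1.1) = 83 − 11.21 = 71.79 dB.
fan: 69 − 20·log₁₀(9.0/1.1) = 69 − 18.26 = 50.74 dB.
Σ 10^(L/10) = 4.158e+07 → L_total = 10·log₁₀(4.158e+07) = 76.19 dB.

76.2 dB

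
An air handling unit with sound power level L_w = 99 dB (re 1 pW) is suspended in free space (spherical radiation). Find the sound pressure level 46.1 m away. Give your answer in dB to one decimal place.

54.7 dB

Free-field spherical radiation: L_p = L_w − 10·log₁₀(4π·r²), r = 46.1 m.
4π·r² = 2.671e+04 m², 10·log₁₀ of that is 44.266 dB.
L_p = 99 − 44.266 = 54.73 dB.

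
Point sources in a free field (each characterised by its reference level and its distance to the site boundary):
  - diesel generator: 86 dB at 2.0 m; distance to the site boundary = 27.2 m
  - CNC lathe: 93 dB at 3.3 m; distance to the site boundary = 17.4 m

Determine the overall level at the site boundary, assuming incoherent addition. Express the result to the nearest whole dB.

Apply inverse-square spreading to bring every level to the receiver, then sum 10^(L/10).
diesel generator: 86 − 20·log₁₀(27.2/2.0) = 86 − 22.67 = 63.33 dB.
CNC lathe: 93 − 20·log₁₀(17.4/3.3) = 93 − 14.44 = 78.56 dB.
Σ 10^(L/10) = 7.392e+07 → L_total = 10·log₁₀(7.392e+07) = 78.69 dB.

79 dB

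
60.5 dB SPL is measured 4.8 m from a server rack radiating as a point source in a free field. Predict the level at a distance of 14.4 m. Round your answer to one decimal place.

Point-source attenuation: ΔL = 20·log₁₀(r₂/r₁) = 20·log₁₀(14.4/4.8) = 9.542 dB.
L₂ = 60.5 − 20·log₁₀(14.4/4.8) = 60.5 − 9.542 = 50.96 dB SPL.

51.0 dB SPL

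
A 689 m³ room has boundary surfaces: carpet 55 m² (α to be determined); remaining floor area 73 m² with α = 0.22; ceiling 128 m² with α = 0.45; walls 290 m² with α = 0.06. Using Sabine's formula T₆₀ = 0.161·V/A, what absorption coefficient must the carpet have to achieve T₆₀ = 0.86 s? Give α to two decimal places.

0.69

A = 0.161·V/T₆₀ = 0.161·689/0.86 = 128.99 m² sabins.
Absorption from the other surfaces = 73·0.22 + 128·0.45 + 290·0.06 = 91.06 m², so the carpet must supply 37.93 m² over 55 m².
α = 37.93/55 = 0.690.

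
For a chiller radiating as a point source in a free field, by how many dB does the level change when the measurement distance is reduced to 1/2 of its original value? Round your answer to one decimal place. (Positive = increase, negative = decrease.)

With spherical spreading the level changes by −20·log₁₀(r₂/r₁).
ΔL = −20·log₁₀(0.5) = +6.02 dB.

+6.0 dB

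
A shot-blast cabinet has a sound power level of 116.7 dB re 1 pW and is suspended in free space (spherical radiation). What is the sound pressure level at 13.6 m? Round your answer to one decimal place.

Free-field spherical radiation: L_p = L_w − 10·log₁₀(4π·r²), r = 13.6 m.
4π·r² = 2324 m², 10·log₁₀ of that is 33.663 dB.
L_p = 116.7 − 33.663 = 83.04 dB.

83.0 dB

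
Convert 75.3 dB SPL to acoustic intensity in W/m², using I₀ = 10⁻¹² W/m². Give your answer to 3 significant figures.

3.39e-05 W/m²

I/I₀ = 10^(75.3/10) = 3.388e+07, so I = 3.388e+07 × 10⁻¹² W/m².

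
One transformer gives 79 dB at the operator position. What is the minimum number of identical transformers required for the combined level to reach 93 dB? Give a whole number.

Need L₁ + 10·log₁₀ N ≥ 93, i.e. log₁₀ N ≥ 1.40.
N ≥ 10^(14.0/10) = 25.119, so N = 26.

26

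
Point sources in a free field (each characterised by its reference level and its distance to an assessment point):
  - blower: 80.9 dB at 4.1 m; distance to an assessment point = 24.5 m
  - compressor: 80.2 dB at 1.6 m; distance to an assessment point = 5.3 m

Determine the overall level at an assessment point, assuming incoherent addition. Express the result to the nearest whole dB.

Apply inverse-square spreading to bring every level to the receiver, then sum 10^(L/10).
blower: 80.9 − 20·log₁₀(24.5/4.1) = 80.9 − 15.53 = 65.37 dB.
compressor: 80.2 − 20·log₁₀(5.3/1.6) = 80.2 − 10.40 = 69.80 dB.
Σ 10^(L/10) = 1.299e+07 → L_total = 10·log₁₀(1.299e+07) = 71.14 dB.

71 dB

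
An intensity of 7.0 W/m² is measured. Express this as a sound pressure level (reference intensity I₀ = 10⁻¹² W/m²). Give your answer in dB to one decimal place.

128.5 dB

L = 10·log₁₀(I/I₀) = 10·log₁₀(7.0/10⁻¹²) = 10·log₁₀(7.0×10^12).
L = 10·(0.8451 + 12) = 128.45 dB.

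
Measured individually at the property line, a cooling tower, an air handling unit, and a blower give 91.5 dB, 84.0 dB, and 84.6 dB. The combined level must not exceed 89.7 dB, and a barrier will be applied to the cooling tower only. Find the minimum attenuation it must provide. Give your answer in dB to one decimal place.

Everything except the cooling tower sums to 10^(84.0/10) + 10^(84.6/10) = 5.396e+08 in linear terms, 87.32 dB.
The limit corresponds to 10^(89.7/10) = 9.333e+08; subtracting the fixed part leaves 3.937e+08 for the cooling tower, i.e. 85.95 dB.
Required insertion loss = 91.5 − 85.95 = 5.55 dB.

5.5 dB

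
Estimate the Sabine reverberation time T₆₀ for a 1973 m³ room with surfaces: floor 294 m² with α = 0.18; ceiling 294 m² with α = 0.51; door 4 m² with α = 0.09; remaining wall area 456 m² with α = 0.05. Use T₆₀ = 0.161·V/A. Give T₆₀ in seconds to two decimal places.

1.41 s

Total absorption A = 294·0.18 + 294·0.51 + 4·0.09 + 456·0.05 = 226.02 m² sabins.
T₆₀ = 0.161·V/A = 0.161·1973/226.02 = 1.405 s.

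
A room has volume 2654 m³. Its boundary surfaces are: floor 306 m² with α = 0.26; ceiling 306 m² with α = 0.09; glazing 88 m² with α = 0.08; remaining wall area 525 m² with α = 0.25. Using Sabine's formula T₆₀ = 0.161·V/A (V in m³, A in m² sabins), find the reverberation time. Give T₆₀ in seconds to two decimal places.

1.74 s

Total absorption A = 306·0.26 + 306·0.09 + 88·0.08 + 525·0.25 = 245.39 m² sabins.
T₆₀ = 0.161 × 2654 / 245.39 = 1.741 s.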